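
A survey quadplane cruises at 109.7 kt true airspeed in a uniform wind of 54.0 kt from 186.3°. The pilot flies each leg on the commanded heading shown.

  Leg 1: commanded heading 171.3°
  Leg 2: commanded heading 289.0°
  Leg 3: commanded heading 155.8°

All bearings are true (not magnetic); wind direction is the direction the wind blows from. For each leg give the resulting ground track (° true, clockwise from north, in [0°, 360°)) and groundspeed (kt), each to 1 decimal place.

Leg 1: heading 171.3°; drift -13.7° → track 157.6°, groundspeed 59.2 kt
Leg 2: heading 289.0°; drift +23.4° → track 312.4°, groundspeed 132.5 kt
Leg 3: heading 155.8°; drift -23.5° → track 132.3°, groundspeed 68.9 kt

Leg 1: track=157.6°, groundspeed=59.2 kt
Leg 2: track=312.4°, groundspeed=132.5 kt
Leg 3: track=132.3°, groundspeed=68.9 kt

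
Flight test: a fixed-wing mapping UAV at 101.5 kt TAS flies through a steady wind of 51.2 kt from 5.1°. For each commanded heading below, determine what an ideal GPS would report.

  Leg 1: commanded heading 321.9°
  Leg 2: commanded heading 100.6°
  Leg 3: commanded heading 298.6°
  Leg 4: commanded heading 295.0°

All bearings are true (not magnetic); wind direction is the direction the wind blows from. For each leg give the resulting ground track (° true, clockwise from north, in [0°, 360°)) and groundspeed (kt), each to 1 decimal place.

Leg 1: track=293.3°, groundspeed=73.1 kt
Leg 2: track=126.2°, groundspeed=118.0 kt
Leg 3: track=268.5°, groundspeed=93.7 kt
Leg 4: track=265.2°, groundspeed=96.9 kt

Leg 1: heading 321.9°; drift -28.6° → track 293.3°, groundspeed 73.1 kt
Leg 2: heading 100.6°; drift +25.6° → track 126.2°, groundspeed 118.0 kt
Leg 3: heading 298.6°; drift -30.1° → track 268.5°, groundspeed 93.7 kt
Leg 4: heading 295.0°; drift -29.8° → track 265.2°, groundspeed 96.9 kt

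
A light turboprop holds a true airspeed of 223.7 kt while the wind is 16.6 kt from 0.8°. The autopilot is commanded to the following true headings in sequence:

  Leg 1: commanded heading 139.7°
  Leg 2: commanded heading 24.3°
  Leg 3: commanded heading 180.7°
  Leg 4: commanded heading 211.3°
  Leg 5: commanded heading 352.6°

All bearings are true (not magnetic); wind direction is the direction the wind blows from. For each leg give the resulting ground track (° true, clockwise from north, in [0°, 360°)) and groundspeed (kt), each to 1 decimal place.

Leg 1: track=142.3°, groundspeed=236.5 kt
Leg 2: track=26.1°, groundspeed=208.6 kt
Leg 3: track=180.7°, groundspeed=240.3 kt
Leg 4: track=209.3°, groundspeed=238.2 kt
Leg 5: track=351.9°, groundspeed=207.3 kt

Leg 1: heading 139.7°; drift +2.6° → track 142.3°, groundspeed 236.5 kt
Leg 2: heading 24.3°; drift +1.8° → track 26.1°, groundspeed 208.6 kt
Leg 3: heading 180.7°; drift +0.0° → track 180.7°, groundspeed 240.3 kt
Leg 4: heading 211.3°; drift -2.0° → track 209.3°, groundspeed 238.2 kt
Leg 5: heading 352.6°; drift -0.7° → track 351.9°, groundspeed 207.3 kt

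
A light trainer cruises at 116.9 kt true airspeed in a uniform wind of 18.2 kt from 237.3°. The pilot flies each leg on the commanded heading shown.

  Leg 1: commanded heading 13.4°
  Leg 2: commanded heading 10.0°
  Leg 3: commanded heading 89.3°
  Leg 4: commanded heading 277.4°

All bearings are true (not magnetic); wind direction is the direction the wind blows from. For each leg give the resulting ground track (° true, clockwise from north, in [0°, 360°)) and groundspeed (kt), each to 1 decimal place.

Leg 1: heading 13.4°; drift +5.5° → track 18.9°, groundspeed 130.6 kt
Leg 2: heading 10.0°; drift +5.9° → track 15.9°, groundspeed 129.9 kt
Leg 3: heading 89.3°; drift -4.2° → track 85.1°, groundspeed 132.7 kt
Leg 4: heading 277.4°; drift +6.5° → track 283.9°, groundspeed 103.6 kt

Leg 1: track=18.9°, groundspeed=130.6 kt
Leg 2: track=15.9°, groundspeed=129.9 kt
Leg 3: track=85.1°, groundspeed=132.7 kt
Leg 4: track=283.9°, groundspeed=103.6 kt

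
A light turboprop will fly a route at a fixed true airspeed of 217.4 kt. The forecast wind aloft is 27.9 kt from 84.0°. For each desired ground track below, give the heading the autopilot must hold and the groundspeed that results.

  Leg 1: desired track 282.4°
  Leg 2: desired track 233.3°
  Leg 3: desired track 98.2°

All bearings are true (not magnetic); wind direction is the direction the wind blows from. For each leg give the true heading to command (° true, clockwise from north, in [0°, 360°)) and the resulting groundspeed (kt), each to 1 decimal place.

Leg 1: desired track 282.4°; wind correction +2.3° → command heading 284.7°, groundspeed 243.7 kt
Leg 2: desired track 233.3°; wind correction -3.8° → command heading 229.5°, groundspeed 240.9 kt
Leg 3: desired track 98.2°; wind correction -1.8° → command heading 96.4°, groundspeed 190.2 kt

Leg 1: heading=284.7°, groundspeed=243.7 kt
Leg 2: heading=229.5°, groundspeed=240.9 kt
Leg 3: heading=96.4°, groundspeed=190.2 kt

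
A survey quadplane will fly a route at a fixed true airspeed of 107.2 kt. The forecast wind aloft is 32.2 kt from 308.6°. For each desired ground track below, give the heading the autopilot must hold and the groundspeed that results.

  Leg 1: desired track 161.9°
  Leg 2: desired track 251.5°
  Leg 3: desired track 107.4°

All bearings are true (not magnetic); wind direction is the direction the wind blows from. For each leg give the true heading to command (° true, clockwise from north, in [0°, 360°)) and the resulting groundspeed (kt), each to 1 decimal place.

Leg 1: heading=171.4°, groundspeed=132.6 kt
Leg 2: heading=266.1°, groundspeed=86.2 kt
Leg 3: heading=101.2°, groundspeed=136.6 kt

Leg 1: desired track 161.9°; wind correction +9.5° → command heading 171.4°, groundspeed 132.6 kt
Leg 2: desired track 251.5°; wind correction +14.6° → command heading 266.1°, groundspeed 86.2 kt
Leg 3: desired track 107.4°; wind correction -6.2° → command heading 101.2°, groundspeed 136.6 kt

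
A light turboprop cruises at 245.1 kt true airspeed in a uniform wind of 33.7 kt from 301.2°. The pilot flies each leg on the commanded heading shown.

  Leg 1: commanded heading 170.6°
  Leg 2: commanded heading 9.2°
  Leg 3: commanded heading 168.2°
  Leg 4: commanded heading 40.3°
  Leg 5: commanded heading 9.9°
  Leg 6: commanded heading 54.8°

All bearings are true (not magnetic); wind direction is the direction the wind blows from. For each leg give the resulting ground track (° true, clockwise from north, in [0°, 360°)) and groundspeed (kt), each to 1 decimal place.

Leg 1: heading 170.6°; drift -5.5° → track 165.1°, groundspeed 268.3 kt
Leg 2: heading 9.2°; drift +7.7° → track 16.9°, groundspeed 234.6 kt
Leg 3: heading 168.2°; drift -5.3° → track 162.9°, groundspeed 269.2 kt
Leg 4: heading 40.3°; drift +7.6° → track 47.9°, groundspeed 252.6 kt
Leg 5: heading 9.9°; drift +7.7° → track 17.6°, groundspeed 235.0 kt
Leg 6: heading 54.8°; drift +6.8° → track 61.6°, groundspeed 260.4 kt

Leg 1: track=165.1°, groundspeed=268.3 kt
Leg 2: track=16.9°, groundspeed=234.6 kt
Leg 3: track=162.9°, groundspeed=269.2 kt
Leg 4: track=47.9°, groundspeed=252.6 kt
Leg 5: track=17.6°, groundspeed=235.0 kt
Leg 6: track=61.6°, groundspeed=260.4 kt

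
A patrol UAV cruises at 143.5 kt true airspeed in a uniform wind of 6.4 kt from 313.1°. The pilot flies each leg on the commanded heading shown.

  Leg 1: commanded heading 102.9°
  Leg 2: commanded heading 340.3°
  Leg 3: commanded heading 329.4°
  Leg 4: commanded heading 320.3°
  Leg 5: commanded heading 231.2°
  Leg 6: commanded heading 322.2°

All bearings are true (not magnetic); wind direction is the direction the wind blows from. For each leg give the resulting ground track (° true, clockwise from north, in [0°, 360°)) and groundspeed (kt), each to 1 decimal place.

Leg 1: heading 102.9°; drift +1.2° → track 104.1°, groundspeed 149.1 kt
Leg 2: heading 340.3°; drift +1.2° → track 341.5°, groundspeed 137.8 kt
Leg 3: heading 329.4°; drift +0.7° → track 330.1°, groundspeed 137.4 kt
Leg 4: heading 320.3°; drift +0.3° → track 320.6°, groundspeed 137.2 kt
Leg 5: heading 231.2°; drift -2.5° → track 228.7°, groundspeed 142.7 kt
Leg 6: heading 322.2°; drift +0.4° → track 322.6°, groundspeed 137.2 kt

Leg 1: track=104.1°, groundspeed=149.1 kt
Leg 2: track=341.5°, groundspeed=137.8 kt
Leg 3: track=330.1°, groundspeed=137.4 kt
Leg 4: track=320.6°, groundspeed=137.2 kt
Leg 5: track=228.7°, groundspeed=142.7 kt
Leg 6: track=322.6°, groundspeed=137.2 kt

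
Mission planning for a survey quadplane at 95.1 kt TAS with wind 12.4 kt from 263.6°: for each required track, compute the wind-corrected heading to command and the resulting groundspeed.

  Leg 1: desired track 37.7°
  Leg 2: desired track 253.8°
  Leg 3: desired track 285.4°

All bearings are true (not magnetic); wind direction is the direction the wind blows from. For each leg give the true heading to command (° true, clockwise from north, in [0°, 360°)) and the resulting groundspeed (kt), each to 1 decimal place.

Leg 1: heading=32.3°, groundspeed=103.3 kt
Leg 2: heading=255.1°, groundspeed=82.9 kt
Leg 3: heading=282.6°, groundspeed=83.5 kt

Leg 1: desired track 37.7°; wind correction -5.4° → command heading 32.3°, groundspeed 103.3 kt
Leg 2: desired track 253.8°; wind correction +1.3° → command heading 255.1°, groundspeed 82.9 kt
Leg 3: desired track 285.4°; wind correction -2.8° → command heading 282.6°, groundspeed 83.5 kt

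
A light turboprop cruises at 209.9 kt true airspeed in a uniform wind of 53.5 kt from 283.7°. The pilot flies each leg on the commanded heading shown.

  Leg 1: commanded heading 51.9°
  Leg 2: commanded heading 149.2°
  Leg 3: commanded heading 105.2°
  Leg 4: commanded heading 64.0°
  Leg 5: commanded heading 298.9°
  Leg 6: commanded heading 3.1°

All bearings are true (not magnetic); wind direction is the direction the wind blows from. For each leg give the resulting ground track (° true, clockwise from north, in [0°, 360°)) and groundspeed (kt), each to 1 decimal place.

Leg 1: track=61.7°, groundspeed=246.6 kt
Leg 2: track=140.4°, groundspeed=250.3 kt
Leg 3: track=104.9°, groundspeed=263.4 kt
Leg 4: track=71.8°, groundspeed=253.4 kt
Leg 5: track=304.0°, groundspeed=158.9 kt
Leg 6: track=17.8°, groundspeed=206.9 kt

Leg 1: heading 51.9°; drift +9.8° → track 61.7°, groundspeed 246.6 kt
Leg 2: heading 149.2°; drift -8.8° → track 140.4°, groundspeed 250.3 kt
Leg 3: heading 105.2°; drift -0.3° → track 104.9°, groundspeed 263.4 kt
Leg 4: heading 64.0°; drift +7.8° → track 71.8°, groundspeed 253.4 kt
Leg 5: heading 298.9°; drift +5.1° → track 304.0°, groundspeed 158.9 kt
Leg 6: heading 3.1°; drift +14.7° → track 17.8°, groundspeed 206.9 kt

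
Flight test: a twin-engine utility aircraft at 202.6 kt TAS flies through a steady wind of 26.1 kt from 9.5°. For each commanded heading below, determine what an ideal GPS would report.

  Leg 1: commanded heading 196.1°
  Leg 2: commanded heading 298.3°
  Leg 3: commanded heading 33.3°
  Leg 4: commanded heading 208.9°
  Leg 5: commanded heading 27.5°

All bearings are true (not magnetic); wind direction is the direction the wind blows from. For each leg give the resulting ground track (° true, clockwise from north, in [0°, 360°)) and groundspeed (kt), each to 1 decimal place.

Leg 1: heading 196.1°; drift -0.8° → track 195.3°, groundspeed 228.5 kt
Leg 2: heading 298.3°; drift -7.3° → track 291.0°, groundspeed 195.8 kt
Leg 3: heading 33.3°; drift +3.4° → track 36.7°, groundspeed 179.0 kt
Leg 4: heading 208.9°; drift -2.2° → track 206.7°, groundspeed 227.4 kt
Leg 5: heading 27.5°; drift +2.6° → track 30.1°, groundspeed 178.0 kt

Leg 1: track=195.3°, groundspeed=228.5 kt
Leg 2: track=291.0°, groundspeed=195.8 kt
Leg 3: track=36.7°, groundspeed=179.0 kt
Leg 4: track=206.7°, groundspeed=227.4 kt
Leg 5: track=30.1°, groundspeed=178.0 kt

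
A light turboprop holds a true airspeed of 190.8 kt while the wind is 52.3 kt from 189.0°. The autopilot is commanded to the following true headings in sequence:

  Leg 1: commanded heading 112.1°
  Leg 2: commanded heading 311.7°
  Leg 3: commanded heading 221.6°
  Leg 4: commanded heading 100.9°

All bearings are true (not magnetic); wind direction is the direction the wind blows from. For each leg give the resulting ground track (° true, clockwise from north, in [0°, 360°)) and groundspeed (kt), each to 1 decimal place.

Leg 1: track=96.2°, groundspeed=186.1 kt
Leg 2: track=323.1°, groundspeed=223.4 kt
Leg 3: track=232.5°, groundspeed=149.4 kt
Leg 4: track=85.4°, groundspeed=196.2 kt

Leg 1: heading 112.1°; drift -15.9° → track 96.2°, groundspeed 186.1 kt
Leg 2: heading 311.7°; drift +11.4° → track 323.1°, groundspeed 223.4 kt
Leg 3: heading 221.6°; drift +10.9° → track 232.5°, groundspeed 149.4 kt
Leg 4: heading 100.9°; drift -15.5° → track 85.4°, groundspeed 196.2 kt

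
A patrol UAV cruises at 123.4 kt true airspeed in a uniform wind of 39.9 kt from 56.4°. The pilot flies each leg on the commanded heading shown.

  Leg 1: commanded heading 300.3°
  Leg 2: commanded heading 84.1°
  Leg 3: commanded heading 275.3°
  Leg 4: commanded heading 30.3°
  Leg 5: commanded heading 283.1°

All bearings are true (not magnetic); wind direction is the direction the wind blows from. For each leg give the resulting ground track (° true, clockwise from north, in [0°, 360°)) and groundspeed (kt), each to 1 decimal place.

Leg 1: track=286.0°, groundspeed=145.4 kt
Leg 2: track=96.0°, groundspeed=90.0 kt
Leg 3: track=266.1°, groundspeed=156.5 kt
Leg 4: track=19.0°, groundspeed=89.3 kt
Leg 5: track=272.2°, groundspeed=153.5 kt

Leg 1: heading 300.3°; drift -14.3° → track 286.0°, groundspeed 145.4 kt
Leg 2: heading 84.1°; drift +11.9° → track 96.0°, groundspeed 90.0 kt
Leg 3: heading 275.3°; drift -9.2° → track 266.1°, groundspeed 156.5 kt
Leg 4: heading 30.3°; drift -11.3° → track 19.0°, groundspeed 89.3 kt
Leg 5: heading 283.1°; drift -10.9° → track 272.2°, groundspeed 153.5 kt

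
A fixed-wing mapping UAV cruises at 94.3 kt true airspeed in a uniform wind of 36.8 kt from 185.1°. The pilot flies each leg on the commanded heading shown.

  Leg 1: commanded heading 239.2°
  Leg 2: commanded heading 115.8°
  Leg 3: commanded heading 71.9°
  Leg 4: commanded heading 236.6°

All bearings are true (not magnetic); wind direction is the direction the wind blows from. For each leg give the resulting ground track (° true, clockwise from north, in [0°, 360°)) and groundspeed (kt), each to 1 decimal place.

Leg 1: track=261.5°, groundspeed=78.6 kt
Leg 2: track=92.8°, groundspeed=88.3 kt
Leg 3: track=54.6°, groundspeed=113.9 kt
Leg 4: track=258.6°, groundspeed=77.0 kt

Leg 1: heading 239.2°; drift +22.3° → track 261.5°, groundspeed 78.6 kt
Leg 2: heading 115.8°; drift -23.0° → track 92.8°, groundspeed 88.3 kt
Leg 3: heading 71.9°; drift -17.3° → track 54.6°, groundspeed 113.9 kt
Leg 4: heading 236.6°; drift +22.0° → track 258.6°, groundspeed 77.0 kt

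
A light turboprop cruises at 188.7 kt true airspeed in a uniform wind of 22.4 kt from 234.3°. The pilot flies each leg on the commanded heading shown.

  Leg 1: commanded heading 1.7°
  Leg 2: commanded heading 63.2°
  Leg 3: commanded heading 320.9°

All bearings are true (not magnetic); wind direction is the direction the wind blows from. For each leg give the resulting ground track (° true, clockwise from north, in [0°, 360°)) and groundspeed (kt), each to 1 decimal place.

Leg 1: track=6.7°, groundspeed=203.1 kt
Leg 2: track=62.3°, groundspeed=210.9 kt
Leg 3: track=327.7°, groundspeed=188.7 kt

Leg 1: heading 1.7°; drift +5.0° → track 6.7°, groundspeed 203.1 kt
Leg 2: heading 63.2°; drift -0.9° → track 62.3°, groundspeed 210.9 kt
Leg 3: heading 320.9°; drift +6.8° → track 327.7°, groundspeed 188.7 kt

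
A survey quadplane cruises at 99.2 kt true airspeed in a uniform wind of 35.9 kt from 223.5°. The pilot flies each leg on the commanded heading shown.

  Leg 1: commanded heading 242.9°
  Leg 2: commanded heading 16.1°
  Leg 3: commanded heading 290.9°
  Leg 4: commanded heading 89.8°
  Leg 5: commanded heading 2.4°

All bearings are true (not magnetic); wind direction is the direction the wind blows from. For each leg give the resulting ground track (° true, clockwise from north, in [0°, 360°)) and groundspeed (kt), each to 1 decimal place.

Leg 1: heading 242.9°; drift +10.3° → track 253.2°, groundspeed 66.4 kt
Leg 2: heading 16.1°; drift +7.2° → track 23.3°, groundspeed 132.1 kt
Leg 3: heading 290.9°; drift +21.2° → track 312.1°, groundspeed 91.6 kt
Leg 4: heading 89.8°; drift -11.8° → track 78.0°, groundspeed 126.7 kt
Leg 5: heading 2.4°; drift +10.6° → track 13.0°, groundspeed 128.4 kt

Leg 1: track=253.2°, groundspeed=66.4 kt
Leg 2: track=23.3°, groundspeed=132.1 kt
Leg 3: track=312.1°, groundspeed=91.6 kt
Leg 4: track=78.0°, groundspeed=126.7 kt
Leg 5: track=13.0°, groundspeed=128.4 kt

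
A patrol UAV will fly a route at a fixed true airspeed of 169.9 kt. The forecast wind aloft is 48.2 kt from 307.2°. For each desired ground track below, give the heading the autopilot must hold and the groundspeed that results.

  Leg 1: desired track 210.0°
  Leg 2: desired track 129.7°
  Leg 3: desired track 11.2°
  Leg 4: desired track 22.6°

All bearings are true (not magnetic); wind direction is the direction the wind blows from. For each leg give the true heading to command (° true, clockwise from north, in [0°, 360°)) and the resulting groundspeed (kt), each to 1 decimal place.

Leg 1: desired track 210.0°; wind correction +16.3° → command heading 226.3°, groundspeed 169.1 kt
Leg 2: desired track 129.7°; wind correction +0.7° → command heading 130.4°, groundspeed 218.0 kt
Leg 3: desired track 11.2°; wind correction -14.8° → command heading 356.4°, groundspeed 143.2 kt
Leg 4: desired track 22.6°; wind correction -15.9° → command heading 6.7°, groundspeed 151.2 kt

Leg 1: heading=226.3°, groundspeed=169.1 kt
Leg 2: heading=130.4°, groundspeed=218.0 kt
Leg 3: heading=356.4°, groundspeed=143.2 kt
Leg 4: heading=6.7°, groundspeed=151.2 kt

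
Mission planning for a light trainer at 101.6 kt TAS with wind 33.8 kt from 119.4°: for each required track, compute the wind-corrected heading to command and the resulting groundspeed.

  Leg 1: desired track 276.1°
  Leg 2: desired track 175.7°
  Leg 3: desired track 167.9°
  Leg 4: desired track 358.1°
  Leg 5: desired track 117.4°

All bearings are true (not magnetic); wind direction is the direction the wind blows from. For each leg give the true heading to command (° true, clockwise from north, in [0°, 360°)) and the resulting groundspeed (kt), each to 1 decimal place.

Leg 1: heading=268.5°, groundspeed=131.8 kt
Leg 2: heading=159.6°, groundspeed=78.9 kt
Leg 3: heading=153.5°, groundspeed=76.0 kt
Leg 4: heading=14.6°, groundspeed=115.0 kt
Leg 5: heading=118.1°, groundspeed=67.8 kt

Leg 1: desired track 276.1°; wind correction -7.6° → command heading 268.5°, groundspeed 131.8 kt
Leg 2: desired track 175.7°; wind correction -16.1° → command heading 159.6°, groundspeed 78.9 kt
Leg 3: desired track 167.9°; wind correction -14.4° → command heading 153.5°, groundspeed 76.0 kt
Leg 4: desired track 358.1°; wind correction +16.5° → command heading 14.6°, groundspeed 115.0 kt
Leg 5: desired track 117.4°; wind correction +0.7° → command heading 118.1°, groundspeed 67.8 kt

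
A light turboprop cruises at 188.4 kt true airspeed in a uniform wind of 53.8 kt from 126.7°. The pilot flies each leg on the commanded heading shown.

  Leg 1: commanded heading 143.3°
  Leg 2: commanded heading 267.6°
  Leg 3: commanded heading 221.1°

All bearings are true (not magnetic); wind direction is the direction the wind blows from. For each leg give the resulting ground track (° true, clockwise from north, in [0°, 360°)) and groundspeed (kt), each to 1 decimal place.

Leg 1: track=149.7°, groundspeed=137.7 kt
Leg 2: track=276.0°, groundspeed=232.6 kt
Leg 3: track=236.7°, groundspeed=199.9 kt

Leg 1: heading 143.3°; drift +6.4° → track 149.7°, groundspeed 137.7 kt
Leg 2: heading 267.6°; drift +8.4° → track 276.0°, groundspeed 232.6 kt
Leg 3: heading 221.1°; drift +15.6° → track 236.7°, groundspeed 199.9 kt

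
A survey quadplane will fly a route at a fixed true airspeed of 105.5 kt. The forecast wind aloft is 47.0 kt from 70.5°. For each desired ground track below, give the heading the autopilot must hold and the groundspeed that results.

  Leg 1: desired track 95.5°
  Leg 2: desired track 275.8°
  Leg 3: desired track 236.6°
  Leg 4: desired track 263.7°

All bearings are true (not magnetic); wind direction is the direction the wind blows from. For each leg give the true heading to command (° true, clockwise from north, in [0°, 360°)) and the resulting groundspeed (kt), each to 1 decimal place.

Leg 1: heading=84.6°, groundspeed=61.0 kt
Leg 2: heading=286.8°, groundspeed=146.1 kt
Leg 3: heading=230.5°, groundspeed=150.5 kt
Leg 4: heading=269.5°, groundspeed=150.7 kt

Leg 1: desired track 95.5°; wind correction -10.9° → command heading 84.6°, groundspeed 61.0 kt
Leg 2: desired track 275.8°; wind correction +11.0° → command heading 286.8°, groundspeed 146.1 kt
Leg 3: desired track 236.6°; wind correction -6.1° → command heading 230.5°, groundspeed 150.5 kt
Leg 4: desired track 263.7°; wind correction +5.8° → command heading 269.5°, groundspeed 150.7 kt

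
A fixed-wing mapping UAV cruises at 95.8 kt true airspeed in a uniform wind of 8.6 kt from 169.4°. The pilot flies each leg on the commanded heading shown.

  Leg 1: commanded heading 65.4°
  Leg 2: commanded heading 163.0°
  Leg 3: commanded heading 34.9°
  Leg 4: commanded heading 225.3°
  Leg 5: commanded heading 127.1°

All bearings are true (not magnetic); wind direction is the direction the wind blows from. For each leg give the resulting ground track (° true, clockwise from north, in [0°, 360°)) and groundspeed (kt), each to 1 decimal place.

Leg 1: heading 65.4°; drift -4.9° → track 60.5°, groundspeed 98.2 kt
Leg 2: heading 163.0°; drift -0.6° → track 162.4°, groundspeed 87.3 kt
Leg 3: heading 34.9°; drift -3.4° → track 31.5°, groundspeed 102.0 kt
Leg 4: heading 225.3°; drift +4.5° → track 229.8°, groundspeed 91.3 kt
Leg 5: heading 127.1°; drift -3.7° → track 123.4°, groundspeed 89.6 kt

Leg 1: track=60.5°, groundspeed=98.2 kt
Leg 2: track=162.4°, groundspeed=87.3 kt
Leg 3: track=31.5°, groundspeed=102.0 kt
Leg 4: track=229.8°, groundspeed=91.3 kt
Leg 5: track=123.4°, groundspeed=89.6 kt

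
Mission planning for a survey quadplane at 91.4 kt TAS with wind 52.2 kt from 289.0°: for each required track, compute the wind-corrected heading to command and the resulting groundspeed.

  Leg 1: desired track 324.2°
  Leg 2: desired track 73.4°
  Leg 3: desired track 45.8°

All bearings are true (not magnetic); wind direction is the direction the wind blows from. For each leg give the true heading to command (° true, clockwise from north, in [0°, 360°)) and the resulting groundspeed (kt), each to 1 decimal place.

Leg 1: heading=305.0°, groundspeed=43.7 kt
Leg 2: heading=54.0°, groundspeed=128.6 kt
Leg 3: heading=15.2°, groundspeed=102.2 kt

Leg 1: desired track 324.2°; wind correction -19.2° → command heading 305.0°, groundspeed 43.7 kt
Leg 2: desired track 73.4°; wind correction -19.4° → command heading 54.0°, groundspeed 128.6 kt
Leg 3: desired track 45.8°; wind correction -30.6° → command heading 15.2°, groundspeed 102.2 kt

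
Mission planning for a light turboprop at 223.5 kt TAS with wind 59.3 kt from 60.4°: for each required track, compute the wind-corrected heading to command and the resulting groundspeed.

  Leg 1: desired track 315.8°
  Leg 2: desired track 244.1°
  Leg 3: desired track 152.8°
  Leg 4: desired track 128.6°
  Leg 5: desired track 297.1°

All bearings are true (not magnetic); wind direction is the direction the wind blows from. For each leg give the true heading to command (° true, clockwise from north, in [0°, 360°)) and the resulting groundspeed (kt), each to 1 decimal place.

Leg 1: heading=330.7°, groundspeed=231.0 kt
Leg 2: heading=245.1°, groundspeed=282.6 kt
Leg 3: heading=137.4°, groundspeed=218.0 kt
Leg 4: heading=114.3°, groundspeed=194.6 kt
Leg 5: heading=309.9°, groundspeed=250.5 kt

Leg 1: desired track 315.8°; wind correction +14.9° → command heading 330.7°, groundspeed 231.0 kt
Leg 2: desired track 244.1°; wind correction +1.0° → command heading 245.1°, groundspeed 282.6 kt
Leg 3: desired track 152.8°; wind correction -15.4° → command heading 137.4°, groundspeed 218.0 kt
Leg 4: desired track 128.6°; wind correction -14.3° → command heading 114.3°, groundspeed 194.6 kt
Leg 5: desired track 297.1°; wind correction +12.8° → command heading 309.9°, groundspeed 250.5 kt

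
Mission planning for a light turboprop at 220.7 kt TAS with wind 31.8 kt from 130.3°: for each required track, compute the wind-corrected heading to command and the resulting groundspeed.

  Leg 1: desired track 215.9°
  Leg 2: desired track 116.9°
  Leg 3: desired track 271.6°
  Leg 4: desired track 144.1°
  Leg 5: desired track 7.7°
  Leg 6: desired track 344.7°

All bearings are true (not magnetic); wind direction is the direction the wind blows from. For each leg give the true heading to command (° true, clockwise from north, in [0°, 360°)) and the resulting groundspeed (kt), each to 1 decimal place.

Leg 1: desired track 215.9°; wind correction -8.3° → command heading 207.6°, groundspeed 216.0 kt
Leg 2: desired track 116.9°; wind correction +1.9° → command heading 118.8°, groundspeed 189.6 kt
Leg 3: desired track 271.6°; wind correction -5.2° → command heading 266.4°, groundspeed 244.6 kt
Leg 4: desired track 144.1°; wind correction -2.0° → command heading 142.1°, groundspeed 189.7 kt
Leg 5: desired track 7.7°; wind correction +7.0° → command heading 14.7°, groundspeed 236.2 kt
Leg 6: desired track 344.7°; wind correction +4.7° → command heading 349.4°, groundspeed 246.2 kt

Leg 1: heading=207.6°, groundspeed=216.0 kt
Leg 2: heading=118.8°, groundspeed=189.6 kt
Leg 3: heading=266.4°, groundspeed=244.6 kt
Leg 4: heading=142.1°, groundspeed=189.7 kt
Leg 5: heading=14.7°, groundspeed=236.2 kt
Leg 6: heading=349.4°, groundspeed=246.2 kt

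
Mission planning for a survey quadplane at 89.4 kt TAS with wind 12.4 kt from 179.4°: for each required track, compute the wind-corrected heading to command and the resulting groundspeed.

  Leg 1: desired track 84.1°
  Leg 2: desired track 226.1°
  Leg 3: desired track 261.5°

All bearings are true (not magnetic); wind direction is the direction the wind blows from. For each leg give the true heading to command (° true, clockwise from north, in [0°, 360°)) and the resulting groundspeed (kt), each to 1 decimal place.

Leg 1: desired track 84.1°; wind correction +7.9° → command heading 92.0°, groundspeed 89.7 kt
Leg 2: desired track 226.1°; wind correction -5.8° → command heading 220.3°, groundspeed 80.4 kt
Leg 3: desired track 261.5°; wind correction -7.9° → command heading 253.6°, groundspeed 86.8 kt

Leg 1: heading=92.0°, groundspeed=89.7 kt
Leg 2: heading=220.3°, groundspeed=80.4 kt
Leg 3: heading=253.6°, groundspeed=86.8 kt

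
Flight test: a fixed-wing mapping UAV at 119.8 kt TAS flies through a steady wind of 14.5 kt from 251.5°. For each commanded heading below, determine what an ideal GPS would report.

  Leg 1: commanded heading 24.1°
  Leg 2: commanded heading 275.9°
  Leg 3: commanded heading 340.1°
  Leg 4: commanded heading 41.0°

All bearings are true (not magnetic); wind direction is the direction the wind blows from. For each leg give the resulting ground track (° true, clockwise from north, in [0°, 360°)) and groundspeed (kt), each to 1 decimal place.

Leg 1: heading 24.1°; drift +4.7° → track 28.8°, groundspeed 130.1 kt
Leg 2: heading 275.9°; drift +3.2° → track 279.1°, groundspeed 106.8 kt
Leg 3: heading 340.1°; drift +6.9° → track 347.0°, groundspeed 120.3 kt
Leg 4: heading 41.0°; drift +3.2° → track 44.2°, groundspeed 132.5 kt

Leg 1: track=28.8°, groundspeed=130.1 kt
Leg 2: track=279.1°, groundspeed=106.8 kt
Leg 3: track=347.0°, groundspeed=120.3 kt
Leg 4: track=44.2°, groundspeed=132.5 kt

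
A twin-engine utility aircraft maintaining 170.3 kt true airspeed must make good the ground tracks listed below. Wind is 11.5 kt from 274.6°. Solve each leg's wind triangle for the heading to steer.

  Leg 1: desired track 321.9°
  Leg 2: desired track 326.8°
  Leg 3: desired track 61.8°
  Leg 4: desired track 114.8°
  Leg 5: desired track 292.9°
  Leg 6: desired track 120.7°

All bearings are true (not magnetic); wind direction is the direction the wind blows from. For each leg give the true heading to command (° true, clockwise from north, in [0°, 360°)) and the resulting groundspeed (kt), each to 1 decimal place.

Leg 1: desired track 321.9°; wind correction -2.8° → command heading 319.1°, groundspeed 162.3 kt
Leg 2: desired track 326.8°; wind correction -3.1° → command heading 323.7°, groundspeed 163.0 kt
Leg 3: desired track 61.8°; wind correction -2.1° → command heading 59.7°, groundspeed 179.9 kt
Leg 4: desired track 114.8°; wind correction +1.3° → command heading 116.1°, groundspeed 181.0 kt
Leg 5: desired track 292.9°; wind correction -1.2° → command heading 291.7°, groundspeed 159.3 kt
Leg 6: desired track 120.7°; wind correction +1.7° → command heading 122.4°, groundspeed 180.6 kt

Leg 1: heading=319.1°, groundspeed=162.3 kt
Leg 2: heading=323.7°, groundspeed=163.0 kt
Leg 3: heading=59.7°, groundspeed=179.9 kt
Leg 4: heading=116.1°, groundspeed=181.0 kt
Leg 5: heading=291.7°, groundspeed=159.3 kt
Leg 6: heading=122.4°, groundspeed=180.6 kt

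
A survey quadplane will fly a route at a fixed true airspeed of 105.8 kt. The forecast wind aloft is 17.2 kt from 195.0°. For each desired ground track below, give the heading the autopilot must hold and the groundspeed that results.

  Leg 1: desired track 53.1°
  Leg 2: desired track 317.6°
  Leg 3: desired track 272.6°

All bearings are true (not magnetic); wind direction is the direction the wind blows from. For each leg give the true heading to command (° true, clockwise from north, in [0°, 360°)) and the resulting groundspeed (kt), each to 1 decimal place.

Leg 1: desired track 53.1°; wind correction +5.8° → command heading 58.9°, groundspeed 118.8 kt
Leg 2: desired track 317.6°; wind correction -7.9° → command heading 309.7°, groundspeed 114.1 kt
Leg 3: desired track 272.6°; wind correction -9.1° → command heading 263.5°, groundspeed 100.8 kt

Leg 1: heading=58.9°, groundspeed=118.8 kt
Leg 2: heading=309.7°, groundspeed=114.1 kt
Leg 3: heading=263.5°, groundspeed=100.8 kt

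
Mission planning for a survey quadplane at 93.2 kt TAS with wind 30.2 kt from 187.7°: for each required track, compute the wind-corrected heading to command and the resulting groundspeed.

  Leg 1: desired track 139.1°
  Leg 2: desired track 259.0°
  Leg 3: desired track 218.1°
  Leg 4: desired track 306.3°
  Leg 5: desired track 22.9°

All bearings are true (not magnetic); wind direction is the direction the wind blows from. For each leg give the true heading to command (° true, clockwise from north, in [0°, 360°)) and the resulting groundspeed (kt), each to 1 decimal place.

Leg 1: desired track 139.1°; wind correction +14.1° → command heading 153.2°, groundspeed 70.4 kt
Leg 2: desired track 259.0°; wind correction -17.9° → command heading 241.1°, groundspeed 79.0 kt
Leg 3: desired track 218.1°; wind correction -9.4° → command heading 208.7°, groundspeed 65.9 kt
Leg 4: desired track 306.3°; wind correction -16.5° → command heading 289.8°, groundspeed 103.8 kt
Leg 5: desired track 22.9°; wind correction +4.9° → command heading 27.8°, groundspeed 122.0 kt

Leg 1: heading=153.2°, groundspeed=70.4 kt
Leg 2: heading=241.1°, groundspeed=79.0 kt
Leg 3: heading=208.7°, groundspeed=65.9 kt
Leg 4: heading=289.8°, groundspeed=103.8 kt
Leg 5: heading=27.8°, groundspeed=122.0 kt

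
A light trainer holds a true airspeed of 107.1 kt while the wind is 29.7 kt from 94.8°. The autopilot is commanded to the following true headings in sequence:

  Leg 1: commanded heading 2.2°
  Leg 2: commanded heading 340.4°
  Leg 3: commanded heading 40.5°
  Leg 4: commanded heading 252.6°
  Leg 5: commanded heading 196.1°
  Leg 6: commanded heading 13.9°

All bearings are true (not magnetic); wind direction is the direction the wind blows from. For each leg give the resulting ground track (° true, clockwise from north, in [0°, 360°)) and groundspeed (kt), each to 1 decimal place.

Leg 1: track=346.9°, groundspeed=112.4 kt
Leg 2: track=327.6°, groundspeed=122.4 kt
Leg 3: track=25.5°, groundspeed=93.0 kt
Leg 4: track=257.4°, groundspeed=135.1 kt
Leg 5: track=210.6°, groundspeed=116.6 kt
Leg 6: track=357.9°, groundspeed=106.5 kt

Leg 1: heading 2.2°; drift -15.3° → track 346.9°, groundspeed 112.4 kt
Leg 2: heading 340.4°; drift -12.8° → track 327.6°, groundspeed 122.4 kt
Leg 3: heading 40.5°; drift -15.0° → track 25.5°, groundspeed 93.0 kt
Leg 4: heading 252.6°; drift +4.8° → track 257.4°, groundspeed 135.1 kt
Leg 5: heading 196.1°; drift +14.5° → track 210.6°, groundspeed 116.6 kt
Leg 6: heading 13.9°; drift -16.0° → track 357.9°, groundspeed 106.5 kt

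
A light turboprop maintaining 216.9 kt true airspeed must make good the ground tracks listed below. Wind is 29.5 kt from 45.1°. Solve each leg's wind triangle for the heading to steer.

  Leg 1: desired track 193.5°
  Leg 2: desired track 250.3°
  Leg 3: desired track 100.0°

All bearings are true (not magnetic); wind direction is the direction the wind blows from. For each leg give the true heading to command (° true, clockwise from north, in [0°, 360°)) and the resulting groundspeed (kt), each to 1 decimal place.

Leg 1: desired track 193.5°; wind correction -4.1° → command heading 189.4°, groundspeed 241.5 kt
Leg 2: desired track 250.3°; wind correction +3.3° → command heading 253.6°, groundspeed 243.2 kt
Leg 3: desired track 100.0°; wind correction -6.4° → command heading 93.6°, groundspeed 198.6 kt

Leg 1: heading=189.4°, groundspeed=241.5 kt
Leg 2: heading=253.6°, groundspeed=243.2 kt
Leg 3: heading=93.6°, groundspeed=198.6 kt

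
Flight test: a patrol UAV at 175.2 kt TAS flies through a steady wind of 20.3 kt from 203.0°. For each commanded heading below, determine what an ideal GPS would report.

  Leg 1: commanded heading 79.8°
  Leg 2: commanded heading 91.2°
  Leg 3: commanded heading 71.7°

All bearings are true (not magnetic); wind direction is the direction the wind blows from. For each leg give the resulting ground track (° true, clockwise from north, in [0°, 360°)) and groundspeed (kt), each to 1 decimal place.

Leg 1: track=74.6°, groundspeed=187.1 kt
Leg 2: track=85.3°, groundspeed=183.7 kt
Leg 3: track=67.1°, groundspeed=189.2 kt

Leg 1: heading 79.8°; drift -5.2° → track 74.6°, groundspeed 187.1 kt
Leg 2: heading 91.2°; drift -5.9° → track 85.3°, groundspeed 183.7 kt
Leg 3: heading 71.7°; drift -4.6° → track 67.1°, groundspeed 189.2 kt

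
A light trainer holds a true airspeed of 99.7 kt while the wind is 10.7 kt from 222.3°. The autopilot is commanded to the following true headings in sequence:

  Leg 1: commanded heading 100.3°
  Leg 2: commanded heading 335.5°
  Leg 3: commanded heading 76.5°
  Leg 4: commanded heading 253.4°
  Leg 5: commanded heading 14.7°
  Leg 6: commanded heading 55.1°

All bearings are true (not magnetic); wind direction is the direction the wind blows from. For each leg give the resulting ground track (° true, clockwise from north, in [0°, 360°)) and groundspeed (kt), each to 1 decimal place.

Leg 1: track=95.4°, groundspeed=105.8 kt
Leg 2: track=340.9°, groundspeed=104.4 kt
Leg 3: track=73.3°, groundspeed=108.7 kt
Leg 4: track=256.9°, groundspeed=90.7 kt
Leg 5: track=17.3°, groundspeed=109.3 kt
Leg 6: track=53.9°, groundspeed=110.2 kt

Leg 1: heading 100.3°; drift -4.9° → track 95.4°, groundspeed 105.8 kt
Leg 2: heading 335.5°; drift +5.4° → track 340.9°, groundspeed 104.4 kt
Leg 3: heading 76.5°; drift -3.2° → track 73.3°, groundspeed 108.7 kt
Leg 4: heading 253.4°; drift +3.5° → track 256.9°, groundspeed 90.7 kt
Leg 5: heading 14.7°; drift +2.6° → track 17.3°, groundspeed 109.3 kt
Leg 6: heading 55.1°; drift -1.2° → track 53.9°, groundspeed 110.2 kt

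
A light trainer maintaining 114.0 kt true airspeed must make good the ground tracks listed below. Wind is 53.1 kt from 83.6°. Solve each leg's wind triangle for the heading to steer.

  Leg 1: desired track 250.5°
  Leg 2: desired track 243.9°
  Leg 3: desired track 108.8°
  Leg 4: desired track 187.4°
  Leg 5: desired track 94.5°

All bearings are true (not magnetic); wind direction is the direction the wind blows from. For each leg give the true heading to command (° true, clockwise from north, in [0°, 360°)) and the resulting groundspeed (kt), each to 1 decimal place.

Leg 1: heading=244.4°, groundspeed=165.1 kt
Leg 2: heading=234.9°, groundspeed=162.6 kt
Leg 3: heading=97.4°, groundspeed=63.7 kt
Leg 4: heading=160.5°, groundspeed=114.3 kt
Leg 5: heading=89.4°, groundspeed=61.4 kt

Leg 1: desired track 250.5°; wind correction -6.1° → command heading 244.4°, groundspeed 165.1 kt
Leg 2: desired track 243.9°; wind correction -9.0° → command heading 234.9°, groundspeed 162.6 kt
Leg 3: desired track 108.8°; wind correction -11.4° → command heading 97.4°, groundspeed 63.7 kt
Leg 4: desired track 187.4°; wind correction -26.9° → command heading 160.5°, groundspeed 114.3 kt
Leg 5: desired track 94.5°; wind correction -5.1° → command heading 89.4°, groundspeed 61.4 kt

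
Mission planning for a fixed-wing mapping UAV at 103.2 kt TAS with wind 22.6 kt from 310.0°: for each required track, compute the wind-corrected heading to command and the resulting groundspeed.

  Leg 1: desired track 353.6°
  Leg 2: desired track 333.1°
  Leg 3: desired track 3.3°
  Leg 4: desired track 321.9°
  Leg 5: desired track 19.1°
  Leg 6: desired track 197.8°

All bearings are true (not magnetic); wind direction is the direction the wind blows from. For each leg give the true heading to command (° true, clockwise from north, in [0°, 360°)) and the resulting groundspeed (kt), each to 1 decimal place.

Leg 1: heading=344.9°, groundspeed=85.7 kt
Leg 2: heading=328.2°, groundspeed=82.0 kt
Leg 3: heading=353.2°, groundspeed=88.1 kt
Leg 4: heading=319.3°, groundspeed=81.0 kt
Leg 5: heading=7.3°, groundspeed=93.0 kt
Leg 6: heading=209.5°, groundspeed=109.6 kt

Leg 1: desired track 353.6°; wind correction -8.7° → command heading 344.9°, groundspeed 85.7 kt
Leg 2: desired track 333.1°; wind correction -4.9° → command heading 328.2°, groundspeed 82.0 kt
Leg 3: desired track 3.3°; wind correction -10.1° → command heading 353.2°, groundspeed 88.1 kt
Leg 4: desired track 321.9°; wind correction -2.6° → command heading 319.3°, groundspeed 81.0 kt
Leg 5: desired track 19.1°; wind correction -11.8° → command heading 7.3°, groundspeed 93.0 kt
Leg 6: desired track 197.8°; wind correction +11.7° → command heading 209.5°, groundspeed 109.6 kt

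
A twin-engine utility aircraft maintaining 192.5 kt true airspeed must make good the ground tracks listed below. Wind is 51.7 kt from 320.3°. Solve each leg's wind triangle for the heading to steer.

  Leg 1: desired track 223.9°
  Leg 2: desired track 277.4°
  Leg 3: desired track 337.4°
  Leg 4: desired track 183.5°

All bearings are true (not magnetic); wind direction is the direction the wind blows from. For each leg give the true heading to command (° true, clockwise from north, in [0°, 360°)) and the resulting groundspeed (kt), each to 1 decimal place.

Leg 1: desired track 223.9°; wind correction +15.5° → command heading 239.4°, groundspeed 191.3 kt
Leg 2: desired track 277.4°; wind correction +10.5° → command heading 287.9°, groundspeed 151.4 kt
Leg 3: desired track 337.4°; wind correction -4.5° → command heading 332.9°, groundspeed 142.5 kt
Leg 4: desired track 183.5°; wind correction +10.6° → command heading 194.1°, groundspeed 226.9 kt

Leg 1: heading=239.4°, groundspeed=191.3 kt
Leg 2: heading=287.9°, groundspeed=151.4 kt
Leg 3: heading=332.9°, groundspeed=142.5 kt
Leg 4: heading=194.1°, groundspeed=226.9 kt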